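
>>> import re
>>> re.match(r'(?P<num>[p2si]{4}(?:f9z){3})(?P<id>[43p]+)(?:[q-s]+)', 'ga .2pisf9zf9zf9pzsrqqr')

`re.match` won't scan ahead — the pattern has to work from the very first character.
Here the string doesn't start with a match, so the call returns None.

None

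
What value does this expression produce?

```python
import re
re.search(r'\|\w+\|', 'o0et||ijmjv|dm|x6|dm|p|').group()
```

'|ijmjv|'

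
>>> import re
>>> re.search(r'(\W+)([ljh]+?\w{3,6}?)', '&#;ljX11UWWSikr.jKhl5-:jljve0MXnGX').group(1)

This matches one or more of a non-word character (captured); then one or more of one of [ljh] (lazy), then 3 to 6 of a word character (lazy) (captured).
`re.search` scans for the first position where the pattern succeeds.
The match spans [0:7] → '&#;ljX1'.
Captured: group 1 = '&#;', group 2 = 'ljX1'.

'&#;'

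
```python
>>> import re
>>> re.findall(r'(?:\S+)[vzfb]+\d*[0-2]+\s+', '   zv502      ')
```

['zv502      ']

Pattern: one or more of a non-whitespace character (non-capturing group); then one or more of one of [vzfb], then zero or more of a digit; then one or more of a character in [0-2], then one or more of whitespace.
Matches: at [3:14] → 'zv502      '.
Since nothing is captured, `findall` lists the 1 matched substring directly.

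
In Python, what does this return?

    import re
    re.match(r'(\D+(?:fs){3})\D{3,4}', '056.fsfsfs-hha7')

`re.match` only tries the pattern at the start of the string.
Here position 0 doesn't satisfy it, so the call returns None.

None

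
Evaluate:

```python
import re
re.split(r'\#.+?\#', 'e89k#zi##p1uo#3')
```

['e89k', '', '3']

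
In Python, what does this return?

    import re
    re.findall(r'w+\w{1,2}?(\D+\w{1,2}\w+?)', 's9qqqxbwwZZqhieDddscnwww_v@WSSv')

The `?` after the quantifier makes it lazy — it takes as little as possible before letting the rest of the pattern try.
`findall` collects group 1 from the one match (1 total).

['ZqhieDddscnwww_v@WSSv']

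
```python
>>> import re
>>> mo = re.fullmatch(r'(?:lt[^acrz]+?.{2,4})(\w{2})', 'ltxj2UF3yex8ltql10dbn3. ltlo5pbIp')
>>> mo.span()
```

Pattern: the literal 'lt', then one or more of any character except [acrz] (lazy), then 2 to 4 of any character (non-capturing group); then exactly 2 of a word character (captured).
For `fullmatch`, every character of the input must be accounted for by the pattern.
The match spans [0:33] → 'ltxj2UF3yex8ltql10dbn3. ltlo5pbIp'.
Captured: group 1 = 'Ip'.

(0, 33)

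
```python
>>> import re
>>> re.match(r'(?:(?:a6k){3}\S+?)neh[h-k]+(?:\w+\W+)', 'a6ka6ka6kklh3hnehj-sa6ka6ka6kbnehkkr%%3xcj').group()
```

This matches the literal 'a6k' repeated 3 times, then one or more of a non-whitespace character (lazy) (non-capturing group); then the literal 'neh', then one or more of a character in [h-k]; then one or more of a word character, then one or more of a non-word character (non-capturing group).
With `match`, the pattern is implicitly anchored at the beginning.
The match spans [0:38] → 'a6ka6ka6kklh3hnehj-sa6ka6ka6kbnehkkr%%'.

'a6ka6ka6kklh3hnehj-sa6ka6ka6kbnehkkr%%'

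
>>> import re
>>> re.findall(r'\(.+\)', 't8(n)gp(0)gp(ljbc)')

['(n)gp(0)gp(ljbc)']

`findall` yields the raw match text (1 of them) because the pattern has no groups.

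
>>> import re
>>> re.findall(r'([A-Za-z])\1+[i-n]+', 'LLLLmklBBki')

A backreference is literal: `\1` must see the identical characters the first group matched.
Matches: at [0:7] match 'LLLLmkl', group 1 = 'L'; at [7:11] match 'BBki', group 1 = 'B'.
With a single group, `findall` returns only what that group captured — 2 items.

['L', 'B']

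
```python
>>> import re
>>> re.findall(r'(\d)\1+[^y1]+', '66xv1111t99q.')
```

After group 1 captures some text, `\1` only succeeds where that same text appears again.
`findall` collects group 1 from each match (2 total).

['6', '1']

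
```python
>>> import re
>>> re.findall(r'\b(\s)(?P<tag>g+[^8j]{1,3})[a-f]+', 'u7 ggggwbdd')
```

The pattern matches a word boundary (`\b`, zero-width); then whitespace (captured); then one or more of the literal 'g', then 1 to 3 of any character except [8j] (captured as 'tag'); then one or more of a character in [a-f].
Matches: at [2:11] match ' ggggwbdd', groups = (' ', 'ggggwbd').
With 2 capturing groups, `findall` returns a 2-tuple per match.

[(' ', 'ggggwbd')]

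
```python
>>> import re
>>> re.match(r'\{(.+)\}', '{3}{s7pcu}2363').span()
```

(0, 10)

With `match`, the pattern is implicitly anchored at the beginning.
The match spans [0:10] → '{3}{s7pcu}'.
Captured: group 1 = '3}{s7pcu'.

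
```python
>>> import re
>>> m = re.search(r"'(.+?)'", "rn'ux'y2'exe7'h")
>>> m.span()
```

(2, 6)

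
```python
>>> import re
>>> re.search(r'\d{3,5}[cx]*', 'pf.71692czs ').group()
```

'71692c'

Pattern: 3 to 5 of a digit; then zero or more of one of [cx].
`re.search` scans for the first position where the pattern succeeds.
The match spans [3:9] → '71692c'.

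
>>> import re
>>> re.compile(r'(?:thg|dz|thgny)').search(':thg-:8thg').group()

'thg'

Unlike `match`, `search` isn't anchored — it looks for the pattern anywhere in the string.
The match spans [1:4] → 'thg'.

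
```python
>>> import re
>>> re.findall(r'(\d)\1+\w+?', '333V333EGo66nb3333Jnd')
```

['3', '3', '6', '3']

After group 1 captures some text, `\1` only succeeds where that same text appears again.
Because there's exactly one group, `findall` drops the full match and keeps group 1 from each hit.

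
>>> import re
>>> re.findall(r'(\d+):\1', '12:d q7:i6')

[]

One capturing group, so `findall` returns just the captured substring from each match — 0 in all.
Nothing in the string satisfies the pattern, so the list is empty.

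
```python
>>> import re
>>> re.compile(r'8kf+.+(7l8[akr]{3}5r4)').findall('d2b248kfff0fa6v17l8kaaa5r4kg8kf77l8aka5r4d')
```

['7l8aka5r4']

This matches the literal '8k', then one or more of the literal 'f', then one or more of any character; then the literal '7l8', then exactly 3 of one of [akr], then the literal '5r4' (captured).
Matches: at [5:41] match '8kfff0fa6v17l8kaaa5r4kg8kf77l8aka5r4', group 1 = '7l8aka5r4'.
With a single group, `findall` returns only what that group captured — 1 item.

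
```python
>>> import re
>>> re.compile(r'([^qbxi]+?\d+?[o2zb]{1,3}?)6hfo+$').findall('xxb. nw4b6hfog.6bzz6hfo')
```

With a single group, `findall` returns only what that group captured — 1 item.

['6hfog.6bzz']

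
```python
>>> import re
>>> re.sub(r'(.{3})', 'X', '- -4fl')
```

Pattern: exactly 3 of any character (captured).
Matches: at [0:3] → '- -'; at [3:6] → '4fl'.
Every occurrence is swapped for 'X'.

'XX'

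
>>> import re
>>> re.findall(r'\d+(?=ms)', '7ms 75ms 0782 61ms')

Lookahead/lookbehind check context without consuming it, so the matched span excludes the asserted characters.
Scanning left to right: at [0:1] → '7'; at [4:6] → '75'; at [14:16] → '61'.
Since nothing is captured, `findall` lists the 3 matched substrings directly.

['7', '75', '61']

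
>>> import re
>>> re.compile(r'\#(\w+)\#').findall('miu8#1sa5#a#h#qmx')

Scanning left to right: at [4:10] match '#1sa5#', group 1 = '1sa5'; at [11:14] match '#h#', group 1 = 'h'.
`findall` collects group 1 from each match (2 total).

['1sa5', 'h']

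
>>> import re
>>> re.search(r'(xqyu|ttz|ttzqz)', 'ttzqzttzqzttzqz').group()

The regex engine tests alternatives in the order written; an earlier branch that matches wins even if a later one would match more.
`re.search` tries every starting position until one works.
The match spans [0:3] → 'ttz'.
Captured: group 1 = 'ttz'.

'ttz'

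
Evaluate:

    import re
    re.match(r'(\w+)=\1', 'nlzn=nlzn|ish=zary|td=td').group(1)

`\1` has to match the exact text group 1 already captured.
`re.match` only tries the pattern at the start of the string.
The match spans [0:9] → 'nlzn=nlzn'.
Captured: group 1 = 'nlzn'.

'nlzn'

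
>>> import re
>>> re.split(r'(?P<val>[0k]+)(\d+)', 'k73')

['', 'k', '73', '']

This matches one or more of one of [0k] (captured as 'val'); then one or more of a digit (captured).
The group in the pattern means `split` returns the separators' captures alongside the pieces.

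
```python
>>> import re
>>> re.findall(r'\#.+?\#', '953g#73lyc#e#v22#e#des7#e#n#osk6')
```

Matches: at [4:11] → '#73lyc#'; at [12:17] → '#v22#'; at [18:24] → '#des7#'; at [25:28] → '#n#'.
Since nothing is captured, `findall` lists the 4 matched substrings directly.

['#73lyc#', '#v22#', '#des7#', '#n#']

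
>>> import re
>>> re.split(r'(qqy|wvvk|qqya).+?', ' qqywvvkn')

[' ', 'qqy', 'vvkn']

`re.split` interleaves the captured-group text with the surrounding fragments.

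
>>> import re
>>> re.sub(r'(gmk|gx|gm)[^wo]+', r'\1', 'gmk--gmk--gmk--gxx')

'gmk'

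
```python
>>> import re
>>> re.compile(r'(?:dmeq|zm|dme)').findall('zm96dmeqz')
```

['zm', 'dmeq']

The regex engine tests alternatives in the order written; an earlier branch that matches wins even if a later one would match more.
Since nothing is captured, `findall` lists the 2 matched substrings directly.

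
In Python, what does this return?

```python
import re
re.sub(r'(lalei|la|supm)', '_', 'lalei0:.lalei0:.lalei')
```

'_0:._0:._'

The regex engine tests alternatives in the order written; an earlier branch that matches wins even if a later one would match more.
Matches: at [0:5] → 'lalei'; at [8:13] → 'lalei'; at [16:21] → 'lalei'.
Every occurrence is swapped for '_'.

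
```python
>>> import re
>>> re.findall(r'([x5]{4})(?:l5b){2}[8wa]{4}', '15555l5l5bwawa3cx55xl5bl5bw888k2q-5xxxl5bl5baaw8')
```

Pattern: exactly 4 of one of [x5] (captured); then the literal 'l5b' repeated 2 times, then exactly 4 of one of [8wa].
One capturing group, so `findall` returns just the captured substring from each match — 2 in all.

['x55x', '5xxx']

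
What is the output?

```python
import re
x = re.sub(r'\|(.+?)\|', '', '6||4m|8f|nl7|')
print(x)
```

With the lazy modifier that quantifier settles for the fewest repetitions that let the rest of the pattern succeed (the atoms after it are unaffected and can still be greedy).
Matches: at [1:6] → '||4m|'; at [8:13] → '|nl7|'.
`sub` substitutes '' at each match site.

68f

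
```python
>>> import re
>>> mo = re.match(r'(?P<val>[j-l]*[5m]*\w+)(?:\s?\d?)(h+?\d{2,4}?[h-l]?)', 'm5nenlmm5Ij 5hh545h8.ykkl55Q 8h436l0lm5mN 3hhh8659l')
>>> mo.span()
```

(0, 17)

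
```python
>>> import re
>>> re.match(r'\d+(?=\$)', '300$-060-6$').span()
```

(0, 3)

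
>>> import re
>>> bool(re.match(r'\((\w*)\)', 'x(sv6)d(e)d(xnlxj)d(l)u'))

`re.match` won't scan ahead — the pattern has to work from the very first character.
Here the string doesn't start with a match, so the call returns None, and `bool(None)` is False.

False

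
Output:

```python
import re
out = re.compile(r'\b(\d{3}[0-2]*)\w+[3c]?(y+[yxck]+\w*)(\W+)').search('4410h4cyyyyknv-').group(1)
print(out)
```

4410

Pattern: a word boundary (`\b`, zero-width); then exactly 3 of a digit, then zero or more of a character in [0-2] (captured); then one or more of a word character, then optionally one of [3c]; then one or more of a literal 'y', then one or more of one of [yxck], then zero or more of a word character (captured); then one or more of a non-word character (captured).
`search` walks the string left to right and returns the first match it finds.
The match spans [0:15] → '4410h4cyyyyknv-'.
Captured: group 1 = '4410', group 2 = 'yknv', group 3 = '-'.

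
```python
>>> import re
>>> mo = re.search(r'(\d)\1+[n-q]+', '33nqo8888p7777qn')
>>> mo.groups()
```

After group 1 captures some text, `\1` only succeeds where that same text appears again.
`re.search` tries every starting position until one works.
The match spans [0:5] → '33nqo'.
Captured: group 1 = '3'.

('3',)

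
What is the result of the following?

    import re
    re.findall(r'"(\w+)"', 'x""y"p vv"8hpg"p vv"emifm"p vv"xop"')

`findall` collects group 1 from each match (4 total).

['y', '8hpg', 'emifm', 'xop']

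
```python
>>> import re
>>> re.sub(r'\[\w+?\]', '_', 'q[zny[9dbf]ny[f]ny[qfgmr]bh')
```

'q[zny_ny_ny_bh'

Each match is replaced by '_'.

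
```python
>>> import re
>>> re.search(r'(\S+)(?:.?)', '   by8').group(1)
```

This matches one or more of a non-whitespace character (captured); then optionally any character (non-capturing group).
`re.search` scans for the first position where the pattern succeeds.
The match spans [3:6] → 'by8'.
Captured: group 1 = 'by8'.

'by8'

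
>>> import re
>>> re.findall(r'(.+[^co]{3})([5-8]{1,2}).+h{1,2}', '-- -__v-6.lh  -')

With 2 capturing groups, `findall` returns a 2-tuple per match.

[('-- -__v-', '6')]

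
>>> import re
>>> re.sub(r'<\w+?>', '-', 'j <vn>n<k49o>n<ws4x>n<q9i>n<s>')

'j -n-n-n-n-'

Matches: at [2:6] → '<vn>'; at [7:13] → '<k49o>'; at [14:20] → '<ws4x>'; at [21:26] → '<q9i>'; at [27:30] → '<s>'.
`sub` substitutes '-' at each match site.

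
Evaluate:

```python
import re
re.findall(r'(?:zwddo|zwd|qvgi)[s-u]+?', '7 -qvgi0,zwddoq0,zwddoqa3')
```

[]

No capturing groups, so `findall` returns the 0 full match strings.
Nothing in the string satisfies the pattern, so the list is empty.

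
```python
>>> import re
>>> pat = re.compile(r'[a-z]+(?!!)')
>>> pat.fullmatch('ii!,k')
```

None

`(?!…)`/`(?<!…)` only lets a position through if the neighbouring text does NOT match; no characters are consumed.
`fullmatch` succeeds only if the pattern covers the string from start to end.
Here the pattern can't cover the whole string, so the call returns None.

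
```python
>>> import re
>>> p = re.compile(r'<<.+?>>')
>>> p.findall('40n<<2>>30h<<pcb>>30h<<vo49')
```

['<<2>>', '<<pcb>>']

With the lazy modifier that quantifier settles for the fewest repetitions that let the rest of the pattern succeed (the atoms after it are unaffected and can still be greedy).
`findall` yields the raw match text (2 of them) because the pattern has no groups.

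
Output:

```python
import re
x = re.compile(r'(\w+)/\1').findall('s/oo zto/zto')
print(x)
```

A backreference is literal: `\1` must see the identical characters the first group matched.
Scanning left to right: at [5:12] match 'zto/zto', group 1 = 'zto'.
With a single group, `findall` returns only what that group captured — 1 item.

['zto']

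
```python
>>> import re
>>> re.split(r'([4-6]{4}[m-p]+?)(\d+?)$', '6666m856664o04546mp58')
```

['6666m856664o0', '4546mp', '58', '']

Pattern: exactly 4 of a character in [4-6], then one or more of a character in [m-p] (lazy) (captured); then one or more of a digit (lazy) (captured); then anchored at the end.
Matches to split on: at [13:21] → '4546mp58'.
With a capturing group present, the delimiter's captured portion is kept in the result list.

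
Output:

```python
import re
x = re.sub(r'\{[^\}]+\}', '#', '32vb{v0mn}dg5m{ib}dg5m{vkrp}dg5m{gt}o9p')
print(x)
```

32vb#dg5m#dg5m#dg5m#o9p

Matches: at [4:10] → '{v0mn}'; at [14:18] → '{ib}'; at [22:28] → '{vkrp}'; at [32:36] → '{gt}'.
Every occurrence is swapped for '#'.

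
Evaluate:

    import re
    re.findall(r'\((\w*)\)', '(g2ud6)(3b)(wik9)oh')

['g2ud6', '3b', 'wik9']

Scanning left to right: at [0:7] match '(g2ud6)', group 1 = 'g2ud6'; at [7:11] match '(3b)', group 1 = '3b'; at [11:17] match '(wik9)', group 1 = 'wik9'.
`findall` collects group 1 from each match (3 total).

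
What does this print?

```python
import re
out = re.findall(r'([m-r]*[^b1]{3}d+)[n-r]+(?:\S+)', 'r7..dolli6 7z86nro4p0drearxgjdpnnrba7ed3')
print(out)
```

This matches zero or more of a character in [m-r], then exactly 3 of any character except [b1], then one or more of the literal 'd' (captured); then one or more of a character in [n-r]; then one or more of a non-whitespace character (non-capturing group).
Scanning left to right: at [0:10] match 'r7..dolli6', group 1 = 'r7..d'; at [15:40] match 'nro4p0drearxgjdpnnrba7ed3', group 1 = 'nro4p0d'.
With a single group, `findall` returns only what that group captured — 2 items.

['r7..d', 'nro4p0d']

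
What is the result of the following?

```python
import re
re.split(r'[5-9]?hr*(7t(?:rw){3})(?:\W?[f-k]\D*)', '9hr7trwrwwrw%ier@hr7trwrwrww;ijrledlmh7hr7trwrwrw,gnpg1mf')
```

The pattern matches optionally a character in [5-9], then a literal 'h'; then zero or more of a literal 'r'; then the literal '7t', then the literal 'rw' repeated 3 times (captured); then optionally a non-word character, then a character in [f-k], then zero or more of a non-digit (non-capturing group).
Matches to split on: at [38:54] → '7hr7trwrwrw,gnpg'.
The group in the pattern means `split` returns the separators' captures alongside the pieces.

['9hr7trwrwwrw%ier@hr7trwrwrww;ijrledlmh', '7trwrwrw', '1mf']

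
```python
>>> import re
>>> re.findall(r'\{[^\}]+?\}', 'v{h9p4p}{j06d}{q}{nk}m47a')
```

With no groups in the pattern, `findall` gives back each whole match — 4 here.

['{h9p4p}', '{j06d}', '{q}', '{nk}']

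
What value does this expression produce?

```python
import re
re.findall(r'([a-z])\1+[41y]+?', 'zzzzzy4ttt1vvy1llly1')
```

['z', 't', 'v', 'l']

`\1` is not a pattern — it's the concrete string captured by group 1, re-applied verbatim.
With a single group, `findall` returns only what that group captured — 4 items.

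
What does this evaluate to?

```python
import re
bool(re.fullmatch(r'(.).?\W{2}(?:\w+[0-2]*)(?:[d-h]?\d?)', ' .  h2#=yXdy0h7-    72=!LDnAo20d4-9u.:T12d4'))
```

`fullmatch` succeeds only if the pattern covers the string from start to end.
Here the string isn't matched end-to-end, so the call returns None, and `bool(None)` is False.

False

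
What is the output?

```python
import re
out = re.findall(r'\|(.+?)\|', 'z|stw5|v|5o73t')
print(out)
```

['stw5']

A non-greedy quantifier consumes as few characters as it can — just enough that the remainder of the pattern still matches from where it stops; whatever follows it matches normally.
One capturing group, so `findall` returns just the captured substring from the one match — 1 in all.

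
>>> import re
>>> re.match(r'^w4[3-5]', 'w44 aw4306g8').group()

`match` is anchored at position 0; if the pattern doesn't fit there, it returns None.
The match spans [0:3] → 'w44'.

'w44'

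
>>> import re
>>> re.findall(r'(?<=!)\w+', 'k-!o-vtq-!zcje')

The lookaround is zero-width — it requires the adjacent text to match without consuming it, so the asserted text isn't part of the match.
Matches: at [3:4] → 'o'; at [10:14] → 'zcje'.
With no groups in the pattern, `findall` gives back each whole match — 2 here.

['o', 'zcje']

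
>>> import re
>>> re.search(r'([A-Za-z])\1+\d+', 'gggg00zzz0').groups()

`\1` is not a pattern — it's the concrete string captured by group 1, re-applied verbatim.
Unlike `match`, `search` isn't anchored — it looks for the pattern anywhere in the string.
The match spans [0:6] → 'gggg00'.
Captured: group 1 = 'g'.

('g',)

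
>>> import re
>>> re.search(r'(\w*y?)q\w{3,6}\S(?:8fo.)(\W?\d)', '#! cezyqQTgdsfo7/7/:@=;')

This matches zero or more of a word character, then optionally the literal 'y' (captured); then a literal 'q', then 3 to 6 of a word character, then a non-whitespace character; then the literal '8fo', then any character (non-capturing group); then optionally a non-word character, then a digit (captured).
Here nothing in the string fits, so the call returns None.

None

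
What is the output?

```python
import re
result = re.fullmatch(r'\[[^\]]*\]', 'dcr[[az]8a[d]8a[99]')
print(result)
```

For `fullmatch`, every character of the input must be accounted for by the pattern.
Here the string isn't matched end-to-end, so the call returns None.

None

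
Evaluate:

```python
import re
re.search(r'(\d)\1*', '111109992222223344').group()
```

'1111'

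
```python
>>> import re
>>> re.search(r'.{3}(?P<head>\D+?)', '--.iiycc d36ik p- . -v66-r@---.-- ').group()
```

The pattern matches exactly 3 of any character; then one or more of a non-digit (lazy) (captured as 'head').
A `+?`/`*?`/`{m,n}?` starts at its minimum and grows only as far as needed for what follows to match.
`search` walks the string left to right and returns the first match it finds.
The match spans [0:4] → '--.i'.
Captured: group 1 = 'i'.

'--.i'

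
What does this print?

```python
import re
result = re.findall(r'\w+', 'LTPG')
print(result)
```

The pattern matches one or more of a word character.
Walking the string: at [0:4] → 'LTPG'.
Since nothing is captured, `findall` lists the 1 matched substring directly.

['LTPG']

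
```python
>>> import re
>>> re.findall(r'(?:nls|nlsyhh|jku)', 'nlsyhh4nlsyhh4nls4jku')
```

['nls', 'nls', 'nls', 'jku']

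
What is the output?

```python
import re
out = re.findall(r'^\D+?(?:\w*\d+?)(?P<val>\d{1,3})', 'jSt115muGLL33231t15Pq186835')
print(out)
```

['5']

Pattern: anchored at the start of the string; then one or more of a non-digit (lazy); then zero or more of a word character, then one or more of a digit (lazy) (non-capturing group); then 1 to 3 of a digit (captured as 'val').
Walking the string: at [0:27] match 'jSt115muGLL33231t15Pq186835', group 1 = '5'.
`findall` collects group 1 from the one match (1 total).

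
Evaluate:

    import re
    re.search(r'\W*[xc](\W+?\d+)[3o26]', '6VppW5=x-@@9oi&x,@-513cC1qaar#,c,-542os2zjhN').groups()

The match spans [6:13] → '=x-@@9o'.
Captured: group 1 = '-@@9'.

('-@@9',)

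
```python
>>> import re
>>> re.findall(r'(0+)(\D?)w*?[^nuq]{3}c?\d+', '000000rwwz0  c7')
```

[('000000', 'r')]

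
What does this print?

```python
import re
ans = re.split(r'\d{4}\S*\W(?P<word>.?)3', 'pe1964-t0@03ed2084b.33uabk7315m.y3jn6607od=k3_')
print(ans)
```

['pe', 'k', '_']

The pattern matches exactly 4 of a digit, then zero or more of a non-whitespace character, then a non-word character; then optionally any character (captured as 'word'); then a literal '3'.
Matches to split on: at [2:45] → '1964-t0@03ed2084b.33uabk7315m.y3jn6607od=k3'.
The group in the pattern means `split` returns the separators' captures alongside the pieces.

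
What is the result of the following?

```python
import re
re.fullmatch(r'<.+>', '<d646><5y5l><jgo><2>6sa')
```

None

`fullmatch` succeeds only if the pattern covers the string from start to end.
Here there's no way to consume every character, so the call returns None.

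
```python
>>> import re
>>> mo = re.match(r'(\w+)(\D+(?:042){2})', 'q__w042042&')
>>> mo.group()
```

`re.match` won't scan ahead — the pattern has to work from the very first character.
The match spans [0:10] → 'q__w042042'.

'q__w042042'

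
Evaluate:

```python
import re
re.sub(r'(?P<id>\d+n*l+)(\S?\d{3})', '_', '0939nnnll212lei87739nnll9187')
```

The pattern matches one or more of a digit, then zero or more of the literal 'n', then one or more of the literal 'l' (captured as 'id'); then optionally a non-whitespace character, then exactly 3 of a digit (captured).
Matches: at [0:12] → '0939nnnll212'; at [15:28] → '87739nnll9187'.
Every occurrence is swapped for '_'.

'_lei_'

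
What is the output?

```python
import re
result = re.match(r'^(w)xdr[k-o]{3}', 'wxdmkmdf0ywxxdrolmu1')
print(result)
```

Pattern: anchored at the start of the string; then a literal 'w' (captured); then the literal 'xdr', then exactly 3 of a character in [k-o].
With `match`, the pattern is implicitly anchored at the beginning.
Here the string doesn't start with a match, so the call returns None.

None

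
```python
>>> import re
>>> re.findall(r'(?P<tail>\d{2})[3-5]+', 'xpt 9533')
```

['95']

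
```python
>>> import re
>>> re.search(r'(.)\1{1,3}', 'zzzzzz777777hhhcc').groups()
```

('z',)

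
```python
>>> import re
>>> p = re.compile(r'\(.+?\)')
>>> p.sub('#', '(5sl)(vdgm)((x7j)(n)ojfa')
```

A `+?`/`*?`/`{m,n}?` starts at its minimum and grows only as far as needed for what follows to match.
Each match is replaced by '#'.

'####ojfa'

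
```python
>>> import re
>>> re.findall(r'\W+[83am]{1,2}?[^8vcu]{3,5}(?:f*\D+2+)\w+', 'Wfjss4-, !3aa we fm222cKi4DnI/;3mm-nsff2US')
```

['-, !3aa we fm222cKi4DnI', '/;3mm-nsff2US']

The pattern matches one or more of a non-word character, then 1 to 2 of one of [83am] (lazy); then 3 to 5 of any character except [8vcu]; then zero or more of a literal 'f', then one or more of a non-digit, then one or more of the literal '2' (non-capturing group); then one or more of a word character.
Walking the string: at [6:29] → '-, !3aa we fm222cKi4DnI'; at [29:42] → '/;3mm-nsff2US'.
Since nothing is captured, `findall` lists the 2 matched substrings directly.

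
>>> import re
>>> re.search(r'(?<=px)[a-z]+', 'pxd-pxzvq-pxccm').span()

The positive lookaround only admits positions where the adjacent text matches; those characters stay outside the span.
Unlike `match`, `search` isn't anchored — it looks for the pattern anywhere in the string.
The match spans [2:3] → 'd'.

(2, 3)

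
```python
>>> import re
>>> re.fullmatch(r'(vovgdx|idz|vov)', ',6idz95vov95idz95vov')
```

None

For `fullmatch`, every character of the input must be accounted for by the pattern.
Here there's no way to consume every character, so the call returns None.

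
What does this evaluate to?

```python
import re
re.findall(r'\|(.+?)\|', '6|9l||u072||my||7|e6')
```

['9l', 'u072', 'my', '7']

The `?` after the quantifier makes it lazy — it takes as little as possible before letting the rest of the pattern try.
One capturing group, so `findall` returns just the captured substring from each match — 4 in all.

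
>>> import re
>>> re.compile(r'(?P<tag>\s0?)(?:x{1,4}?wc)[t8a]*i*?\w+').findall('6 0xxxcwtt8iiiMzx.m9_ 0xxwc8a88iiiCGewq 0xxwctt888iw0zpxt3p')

[' 0', ' 0']

The pattern matches whitespace, then optionally a literal '0' (captured as 'tag'); then 1 to 4 of a literal 'x' (lazy), then the literal 'wc' (non-capturing group); then zero or more of one of [t8a], then zero or more of a literal 'i' (lazy), then one or more of a word character.
Scanning left to right: at [21:39] match ' 0xxwc8a88iiiCGewq', group 1 = ' 0'; at [39:59] match ' 0xxwctt888iw0zpxt3p', group 1 = ' 0'.
Because there's exactly one group, `findall` drops the full match and keeps group 1 from each hit.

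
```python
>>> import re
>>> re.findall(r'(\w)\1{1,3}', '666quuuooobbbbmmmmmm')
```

['6', 'u', 'o', 'b', 'm', 'm']

A backreference is literal: `\1` must see the identical characters the first group matched.
Scanning left to right: at [0:3] match '666', group 1 = '6'; at [4:7] match 'uuu', group 1 = 'u'; at [7:10] match 'ooo', group 1 = 'o'; at [10:14] match 'bbbb', group 1 = 'b'; at [14:18] match 'mmmm', group 1 = 'm'; ….
`findall` collects group 1 from each match (6 total).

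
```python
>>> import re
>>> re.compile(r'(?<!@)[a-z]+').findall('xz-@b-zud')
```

['xz', 'zud']

`(?!…)`/`(?<!…)` only lets a position through if the neighbouring text does NOT match; no characters are consumed.
Matches: at [0:2] → 'xz'; at [6:9] → 'zud'.
No capturing groups, so `findall` returns the 2 full match strings.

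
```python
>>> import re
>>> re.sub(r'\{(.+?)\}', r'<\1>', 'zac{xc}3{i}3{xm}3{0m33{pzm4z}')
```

Matches: at [3:7] → '{xc}'; at [8:11] → '{i}'; at [12:16] → '{xm}'; at [17:29] → '{0m33{pzm4z}'.
The replacement refers to a captured group, so each match is rewritten using its own captured text.

'zac<xc>3<i>3<xm>3<0m33{pzm4z>'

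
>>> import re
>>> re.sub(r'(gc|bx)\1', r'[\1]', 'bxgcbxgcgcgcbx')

`\1` has to match the exact text group 1 already captured.
Matches: at [6:10] → 'gcgc'.
The replacement refers to a captured group, so each match is rewritten using its own captured text.

'bxgcbx[gc]gcbx'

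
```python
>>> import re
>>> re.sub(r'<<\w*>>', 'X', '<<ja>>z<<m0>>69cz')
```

Every occurrence is swapped for 'X'.

'XzX69cz'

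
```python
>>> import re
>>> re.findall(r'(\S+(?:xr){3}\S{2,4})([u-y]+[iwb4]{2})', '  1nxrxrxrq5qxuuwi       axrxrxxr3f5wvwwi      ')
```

2 groups means the one result is a tuple of 2 captured strings — 1 here.

[('1nxrxrxrq5qx', 'uuwi')]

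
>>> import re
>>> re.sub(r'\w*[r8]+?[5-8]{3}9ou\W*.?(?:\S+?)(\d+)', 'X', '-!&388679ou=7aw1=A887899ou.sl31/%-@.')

Pattern: zero or more of a word character, then one or more of one of [r8] (lazy), then exactly 3 of a character in [5-8]; then the literal '9ou', then zero or more of a non-word character; then optionally any character; then one or more of a non-whitespace character (lazy) (non-capturing group); then one or more of a digit (captured).
Lazy quantifiers expand one character at a time until the remainder of the pattern can match.
Matches: at [3:16] → '388679ou=7aw1'.
`sub` substitutes 'X' at each match site.

'-!&X=A887899ou.sl31/%-@.'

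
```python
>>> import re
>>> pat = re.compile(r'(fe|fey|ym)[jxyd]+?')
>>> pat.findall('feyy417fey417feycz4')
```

['fe', 'fe', 'fe']

`|` is ordered: at each position the engine commits to the first alternative that works.
Walking the string: at [0:3] match 'fey', group 1 = 'fe'; at [7:10] match 'fey', group 1 = 'fe'; at [13:16] match 'fey', group 1 = 'fe'.
With a single group, `findall` returns only what that group captured — 3 items.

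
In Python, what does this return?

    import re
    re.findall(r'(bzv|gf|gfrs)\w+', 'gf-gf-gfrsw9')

['gf']

The regex engine tests alternatives in the order written; an earlier branch that matches wins even if a later one would match more.
Matches: at [6:12] match 'gfrsw9', group 1 = 'gf'.
Because there's exactly one group, `findall` drops the full match and keeps group 1 from the one hit.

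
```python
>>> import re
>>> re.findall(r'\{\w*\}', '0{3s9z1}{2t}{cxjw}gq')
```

['{3s9z1}', '{2t}', '{cxjw}']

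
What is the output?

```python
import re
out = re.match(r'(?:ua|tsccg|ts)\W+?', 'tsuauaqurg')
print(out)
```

`match` is anchored at position 0; if the pattern doesn't fit there, it returns None.
Here the pattern fails at index 0, so the call returns None.

None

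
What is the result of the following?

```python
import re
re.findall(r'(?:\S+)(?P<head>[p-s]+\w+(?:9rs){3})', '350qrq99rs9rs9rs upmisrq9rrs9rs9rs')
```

['q99rs9rs9rs']

The pattern matches one or more of a non-whitespace character (non-capturing group); then one or more of a character in [p-s], then one or more of a word character, then the literal '9rs' repeated 3 times (captured as 'head').
Matches: at [0:16] match '350qrq99rs9rs9rs', group 1 = 'q99rs9rs9rs'.
One capturing group, so `findall` returns just the captured substring from the one match — 1 in all.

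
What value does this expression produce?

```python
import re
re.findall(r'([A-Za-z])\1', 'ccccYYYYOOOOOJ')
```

After group 1 captures some text, `\1` only succeeds where that same text appears again.
Scanning left to right: at [0:2] match 'cc', group 1 = 'c'; at [2:4] match 'cc', group 1 = 'c'; at [4:6] match 'YY', group 1 = 'Y'; at [6:8] match 'YY', group 1 = 'Y'; at [8:10] match 'OO', group 1 = 'O'; ….
Because there's exactly one group, `findall` drops the full match and keeps group 1 from each hit.

['c', 'c', 'Y', 'Y', 'O', 'O']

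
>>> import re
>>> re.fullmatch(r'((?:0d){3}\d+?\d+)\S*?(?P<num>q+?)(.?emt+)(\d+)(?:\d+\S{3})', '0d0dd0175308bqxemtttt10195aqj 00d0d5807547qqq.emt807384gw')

None

`fullmatch` succeeds only if the pattern covers the string from start to end.
Here there's no way to consume every character, so the call returns None.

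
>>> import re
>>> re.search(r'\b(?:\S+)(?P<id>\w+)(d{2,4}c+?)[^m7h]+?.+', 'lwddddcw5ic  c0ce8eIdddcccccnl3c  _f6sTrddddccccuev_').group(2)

The pattern matches a word boundary (`\b`, zero-width); then one or more of a non-whitespace character (non-capturing group); then one or more of a word character (captured as 'id'); then 2 to 4 of the literal 'd', then one or more of a literal 'c' (lazy) (captured); then one or more of any character except [m7h] (lazy), then one or more of any character.
`search` walks the string left to right and returns the first match it finds.
The match spans [0:52] → 'lwddddcw5ic  c0ce8eIdddcccccnl3c  _f6sTrddddccccuev_'.
Captured: group 1 = 'd', group 2 = 'ddc'.

'ddc'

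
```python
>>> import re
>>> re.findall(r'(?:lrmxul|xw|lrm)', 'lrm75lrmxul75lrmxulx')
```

['lrm', 'lrmxul', 'lrmxul']

Alternation tries branches left to right and keeps the first one that lets the overall match succeed at that position.
No capturing groups, so `findall` returns the 3 full match strings.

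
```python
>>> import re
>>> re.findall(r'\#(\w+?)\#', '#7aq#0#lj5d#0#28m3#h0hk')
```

['7aq', 'lj5d', '28m3']

Walking the string: at [0:5] match '#7aq#', group 1 = '7aq'; at [6:12] match '#lj5d#', group 1 = 'lj5d'; at [13:19] match '#28m3#', group 1 = '28m3'.
One capturing group, so `findall` returns just the captured substring from each match — 3 in all.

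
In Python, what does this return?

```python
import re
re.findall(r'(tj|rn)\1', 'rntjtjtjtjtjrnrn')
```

['tj', 'tj', 'rn']

After group 1 captures some text, `\1` only succeeds where that same text appears again.
Matches: at [2:6] match 'tjtj', group 1 = 'tj'; at [6:10] match 'tjtj', group 1 = 'tj'; at [12:16] match 'rnrn', group 1 = 'rn'.
With a single group, `findall` returns only what that group captured — 3 items.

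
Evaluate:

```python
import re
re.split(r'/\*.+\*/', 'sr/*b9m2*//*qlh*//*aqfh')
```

['sr', '/*aqfh']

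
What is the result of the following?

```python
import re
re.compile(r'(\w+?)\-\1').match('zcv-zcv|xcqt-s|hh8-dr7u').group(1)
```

`\1` has to match the exact text group 1 already captured.
`re.match` only tries the pattern at the start of the string.
The match spans [0:7] → 'zcv-zcv'.
Captured: group 1 = 'zcv'.

'zcv'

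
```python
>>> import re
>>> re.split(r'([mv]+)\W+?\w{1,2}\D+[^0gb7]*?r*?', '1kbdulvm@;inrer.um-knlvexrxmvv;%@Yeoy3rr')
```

['1kbdul', 'vm', '3rr']

This matches one or more of one of [mv] (captured); then one or more of a non-word character (lazy); then 1 to 2 of a word character, then one or more of a non-digit; then zero or more of any character except [0gb7] (lazy), then zero or more of the literal 'r' (lazy).
Matches to split on: at [6:37] → 'vm@;inrer.um-knlvexrxmvv;%@Yeoy'.
With a capturing group present, the delimiter's captured portion is kept in the result list.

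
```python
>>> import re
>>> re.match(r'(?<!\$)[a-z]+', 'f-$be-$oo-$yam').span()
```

(0, 1)

`re.match` won't scan ahead — the pattern has to work from the very first character.
The match spans [0:1] → 'f'.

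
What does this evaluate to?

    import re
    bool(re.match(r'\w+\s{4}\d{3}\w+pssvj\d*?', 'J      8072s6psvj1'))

With `match`, the pattern is implicitly anchored at the beginning.
Here the string doesn't start with a match, so the call returns None, and `bool(None)` is False.

False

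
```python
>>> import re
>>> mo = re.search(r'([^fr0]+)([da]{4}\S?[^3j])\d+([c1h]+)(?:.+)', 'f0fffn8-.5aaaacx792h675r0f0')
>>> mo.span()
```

The pattern matches one or more of any character except [fr0] (captured); then exactly 4 of one of [da], then optionally a non-whitespace character, then any character except [3j] (captured); then one or more of a digit; then one or more of one of [c1h] (captured); then one or more of any character (non-capturing group).
Unlike `match`, `search` isn't anchored — it looks for the pattern anywhere in the string.
The match spans [5:27] → 'n8-.5aaaacx792h675r0f0'.
Captured: group 1 = 'n8-.5', group 2 = 'aaaacx', group 3 = 'h'.

(5, 27)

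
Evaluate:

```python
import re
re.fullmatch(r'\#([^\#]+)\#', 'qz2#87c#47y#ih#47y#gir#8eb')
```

None

`fullmatch` succeeds only if the pattern covers the string from start to end.
Here there's no way to consume every character, so the call returns None.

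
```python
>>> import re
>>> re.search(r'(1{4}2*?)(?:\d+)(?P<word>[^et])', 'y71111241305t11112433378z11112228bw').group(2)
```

'5'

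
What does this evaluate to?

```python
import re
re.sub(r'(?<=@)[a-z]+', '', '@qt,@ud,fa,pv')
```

'@,@,fa,pv'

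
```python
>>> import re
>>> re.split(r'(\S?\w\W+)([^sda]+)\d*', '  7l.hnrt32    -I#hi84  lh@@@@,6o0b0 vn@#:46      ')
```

This matches optionally a non-whitespace character, then a word character, then one or more of a non-word character (captured); then one or more of any character except [sda] (captured); then zero or more of a digit.
Matches to split on: at [2:50] → '7l.hnrt32    -I#hi84  lh@@@@,6o0b0 vn@#:46      '.
`re.split` interleaves the captured-group text with the surrounding fragments.

['  ', '7l.', 'hnrt32    -I#hi84  lh@@@@,6o0b0 vn@#:46      ', '']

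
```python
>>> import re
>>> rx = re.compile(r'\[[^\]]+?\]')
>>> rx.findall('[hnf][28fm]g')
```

['[hnf]', '[28fm]']

Walking the string: at [0:5] → '[hnf]'; at [5:11] → '[28fm]'.
Since nothing is captured, `findall` lists the 2 matched substrings directly.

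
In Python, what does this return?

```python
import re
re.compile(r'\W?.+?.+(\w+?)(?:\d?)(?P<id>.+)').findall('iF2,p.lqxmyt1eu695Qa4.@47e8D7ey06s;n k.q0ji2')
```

Multiple groups make `findall` return tuples — one 2-tuple for the one match.

[('i', '2')]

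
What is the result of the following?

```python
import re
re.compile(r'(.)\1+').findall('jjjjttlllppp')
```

['j', 't', 'l', 'p']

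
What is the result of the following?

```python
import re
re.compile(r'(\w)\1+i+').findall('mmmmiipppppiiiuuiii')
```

A backreference is literal: `\1` must see the identical characters the first group matched.
Walking the string: at [0:6] match 'mmmmii', group 1 = 'm'; at [6:14] match 'pppppiii', group 1 = 'p'; at [14:19] match 'uuiii', group 1 = 'u'.
`findall` collects group 1 from each match (3 total).

['m', 'p', 'u']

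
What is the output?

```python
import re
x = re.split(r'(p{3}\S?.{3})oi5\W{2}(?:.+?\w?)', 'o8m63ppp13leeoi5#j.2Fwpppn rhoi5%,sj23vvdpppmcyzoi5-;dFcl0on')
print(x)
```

A non-greedy quantifier consumes as few characters as it can — just enough that the remainder of the pattern still matches from where it stops; whatever follows it matches normally.
`re.split` interleaves the captured-group text with the surrounding fragments.

['o8m63ppp13leeoi5#j.2Fw', 'pppn rh', '23vvd', 'pppmcyz', 'cl0on']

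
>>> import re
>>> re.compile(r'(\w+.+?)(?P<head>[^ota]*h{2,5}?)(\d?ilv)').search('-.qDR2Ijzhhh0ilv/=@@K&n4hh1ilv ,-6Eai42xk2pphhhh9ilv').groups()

The match spans [2:30] → 'qDR2Ijzhhh0ilv/=@@K&n4hh1ilv'.
Captured: group 1 = 'qDR2Ijzhhh0ilv/', group 2 = '=@@K&n4hh', group 3 = '1ilv'.

('qDR2Ijzhhh0ilv/', '=@@K&n4hh', '1ilv')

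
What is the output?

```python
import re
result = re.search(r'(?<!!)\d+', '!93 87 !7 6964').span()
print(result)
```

(2, 3)

The negative lookaround is zero-width — it rules out positions where the adjacent text would match, without consuming anything.
The match spans [2:3] → '3'.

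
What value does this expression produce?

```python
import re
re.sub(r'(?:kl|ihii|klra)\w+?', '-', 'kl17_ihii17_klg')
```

Matches: at [0:3] → 'kl1'; at [5:10] → 'ihii1'; at [12:15] → 'klg'.
Each match is replaced by '-'.

'-7_-7_-'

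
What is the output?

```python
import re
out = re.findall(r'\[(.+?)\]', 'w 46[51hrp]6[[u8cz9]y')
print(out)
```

A non-greedy quantifier consumes as few characters as it can — just enough that the remainder of the pattern still matches from where it stops; whatever follows it matches normally.
Matches: at [4:11] match '[51hrp]', group 1 = '51hrp'; at [12:20] match '[[u8cz9]', group 1 = '[u8cz9'.
Because there's exactly one group, `findall` drops the full match and keeps group 1 from each hit.

['51hrp', '[u8cz9']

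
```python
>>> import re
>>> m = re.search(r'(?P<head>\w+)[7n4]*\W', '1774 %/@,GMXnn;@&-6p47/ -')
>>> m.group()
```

'1774 '

The match spans [0:5] → '1774 '.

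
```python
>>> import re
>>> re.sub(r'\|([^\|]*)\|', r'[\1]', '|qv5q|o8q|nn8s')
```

`\1` in the replacement pulls in group 1's text for each match.

'[qv5q]o8q|nn8s'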